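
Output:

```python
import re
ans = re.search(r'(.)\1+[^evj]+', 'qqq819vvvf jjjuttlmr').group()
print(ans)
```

`\1` is not a pattern — it's the concrete string captured by group 1, re-applied verbatim.
The match spans [0:6] → 'qqq819'.

qqq819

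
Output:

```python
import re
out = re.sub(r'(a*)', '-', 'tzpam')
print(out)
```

-t-z-p--m-

Pattern: zero or more of a literal 'a' (captured).
Each match is replaced by '-'.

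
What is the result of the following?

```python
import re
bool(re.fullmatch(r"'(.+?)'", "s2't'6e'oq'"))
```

False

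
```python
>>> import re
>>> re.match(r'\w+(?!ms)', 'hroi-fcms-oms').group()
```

'hroi'

The negative lookaround is zero-width — it rules out positions where the adjacent text would match, without consuming anything.
With `match`, the pattern is implicitly anchored at the beginning.
The match spans [0:4] → 'hroi'.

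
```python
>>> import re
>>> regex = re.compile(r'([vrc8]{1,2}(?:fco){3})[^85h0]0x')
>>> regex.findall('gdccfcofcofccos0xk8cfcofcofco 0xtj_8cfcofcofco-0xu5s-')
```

['8cfcofcofco', '8cfcofcofco']

This matches 1 to 2 of one of [vrc8], then the literal 'fco' repeated 3 times (captured); then any character except [85h0], then the literal '0x'.
Scanning left to right: at [18:32] match '8cfcofcofco 0x', group 1 = '8cfcofcofco'; at [35:49] match '8cfcofcofco-0x', group 1 = '8cfcofcofco'.
One capturing group, so `findall` returns just the captured substring from each match — 2 in all.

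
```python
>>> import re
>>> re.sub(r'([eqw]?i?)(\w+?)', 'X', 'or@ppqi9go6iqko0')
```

'XX@XXXXXXXXXX'

Pattern: optionally one of [eqw], then optionally a literal 'i' (captured); then one or more of a word character (lazy) (captured).
Matches: at [0:1] → 'o'; at [1:2] → 'r'; at [3:4] → 'p'; at [4:5] → 'p'; at [5:8] → 'qi9'; ….
Every occurrence is swapped for 'X'.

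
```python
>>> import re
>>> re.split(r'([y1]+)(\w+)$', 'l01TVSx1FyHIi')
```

['l0', '1', 'TVSx1FyHIi', '']

Pattern: one or more of one of [y1] (captured); then one or more of a word character (captured); then anchored at the end.
Matches to split on: at [2:13] → '1TVSx1FyHIi'.
`re.split` interleaves the captured-group text with the surrounding fragments.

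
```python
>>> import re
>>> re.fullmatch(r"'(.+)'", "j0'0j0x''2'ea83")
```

For `fullmatch`, every character of the input must be accounted for by the pattern.
Here there's no way to consume every character, so the call returns None.

None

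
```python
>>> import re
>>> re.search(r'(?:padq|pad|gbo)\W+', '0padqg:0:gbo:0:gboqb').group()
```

Unlike `match`, `search` isn't anchored — it looks for the pattern anywhere in the string.
The match spans [9:13] → 'gbo:'.

'gbo:'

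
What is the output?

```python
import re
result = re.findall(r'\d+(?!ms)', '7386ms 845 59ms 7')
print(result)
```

['738', '845', '5', '7']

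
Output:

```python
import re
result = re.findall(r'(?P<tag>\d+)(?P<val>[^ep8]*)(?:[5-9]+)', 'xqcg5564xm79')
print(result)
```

This matches one or more of a digit (captured as 'tag'); then zero or more of any character except [ep8] (captured as 'val'); then one or more of a character in [5-9] (non-capturing group).
Walking the string: at [4:12] match '5564xm79', groups = ('5564', 'xm7').
`findall` packs the 2 group values into a tuple for every match.

[('5564', 'xm7')]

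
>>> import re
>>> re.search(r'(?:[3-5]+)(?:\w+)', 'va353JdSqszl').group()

'353JdSqszl'

The pattern matches one or more of a character in [3-5] (non-capturing group); then one or more of a word character (non-capturing group).
The match spans [2:12] → '353JdSqszl'.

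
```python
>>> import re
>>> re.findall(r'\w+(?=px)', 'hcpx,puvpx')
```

Because the assertion is zero-width, the text it checks is not consumed and won't appear in the result.
Matches: at [0:2] → 'hc'; at [5:8] → 'puv'.
Since nothing is captured, `findall` lists the 2 matched substrings directly.

['hc', 'puv']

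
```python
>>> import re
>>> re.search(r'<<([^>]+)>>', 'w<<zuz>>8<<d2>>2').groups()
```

('zuz',)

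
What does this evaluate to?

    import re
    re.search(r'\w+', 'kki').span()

This matches one or more of a word character.
`re.search` scans for the first position where the pattern succeeds.
The match spans [0:3] → 'kki'.

(0, 3)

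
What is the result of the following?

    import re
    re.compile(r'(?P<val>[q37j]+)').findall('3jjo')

Pattern: one or more of one of [q37j] (captured as 'val').
Walking the string: at [0:3] match '3jj', group 1 = '3jj'.
Because there's exactly one group, `findall` drops the full match and keeps group 1 from the one hit.

['3jj']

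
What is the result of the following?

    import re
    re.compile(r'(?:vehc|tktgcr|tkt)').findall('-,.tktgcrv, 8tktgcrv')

The regex engine tests alternatives in the order written; an earlier branch that matches wins even if a later one would match more.
Matches: at [3:9] → 'tktgcr'; at [13:19] → 'tktgcr'.
No capturing groups, so `findall` returns the 2 full match strings.

['tktgcr', 'tktgcr']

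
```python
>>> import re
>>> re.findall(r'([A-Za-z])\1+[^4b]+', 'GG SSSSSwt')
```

['G']

After group 1 captures some text, `\1` only succeeds where that same text appears again.
Walking the string: at [0:10] match 'GG SSSSSwt', group 1 = 'G'.
Because there's exactly one group, `findall` drops the full match and keeps group 1 from the one hit.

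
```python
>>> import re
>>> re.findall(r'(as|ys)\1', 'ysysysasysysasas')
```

['ys', 'ys', 'as']

`\1` has to match the exact text group 1 already captured.
Matches: at [0:4] match 'ysys', group 1 = 'ys'; at [8:12] match 'ysys', group 1 = 'ys'; at [12:16] match 'asas', group 1 = 'as'.
Because there's exactly one group, `findall` drops the full match and keeps group 1 from each hit.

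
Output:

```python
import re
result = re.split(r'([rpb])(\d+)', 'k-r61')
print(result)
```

['k-', 'r', '61', '']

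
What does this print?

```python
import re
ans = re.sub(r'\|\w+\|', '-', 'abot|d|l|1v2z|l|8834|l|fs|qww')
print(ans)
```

Matches: at [4:7] → '|d|'; at [8:14] → '|1v2z|'; at [15:21] → '|8834|'; at [22:26] → '|fs|'.
`sub` substitutes '-' at each match site.

abot-l-l-l-qww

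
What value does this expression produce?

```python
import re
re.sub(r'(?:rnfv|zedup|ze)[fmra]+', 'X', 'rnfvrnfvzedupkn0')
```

`sub` substitutes 'X' at each match site.

'Xnfvzedupkn0'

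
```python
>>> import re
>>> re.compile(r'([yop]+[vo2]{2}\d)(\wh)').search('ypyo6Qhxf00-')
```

None

Here nothing in the string fits, so the call returns None.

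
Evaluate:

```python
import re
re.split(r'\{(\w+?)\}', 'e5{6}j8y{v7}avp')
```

Matches to split on: at [2:5] → '{6}'; at [8:12] → '{v7}'.
`re.split` interleaves the captured-group text with the surrounding fragments.

['e5', '6', 'j8y', 'v7', 'avp']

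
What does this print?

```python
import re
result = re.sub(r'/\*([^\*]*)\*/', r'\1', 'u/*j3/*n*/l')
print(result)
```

Matches: at [5:10] → '/*n*/'.
The replacement refers to a captured group, so each match is rewritten using its own captured text.

u/*j3nl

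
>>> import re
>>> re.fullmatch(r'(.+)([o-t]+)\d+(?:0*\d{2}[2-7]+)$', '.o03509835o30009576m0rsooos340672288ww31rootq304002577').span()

This matches one or more of any character (captured); then one or more of a character in [o-t] (captured); then one or more of a digit; then zero or more of the literal '0', then exactly 2 of a digit, then one or more of a character in [2-7] (non-capturing group); then anchored at the end.
`re.fullmatch` is like wrapping the pattern in `^…$` (in single-line mode).
The match spans [0:54] → '.o03509835o30009576m0rsooos340672288ww31rootq304002577'.
Captured: group 1 = '.o03509835o30009576m0rsooos340672288ww31root', group 2 = 'q'.

(0, 54)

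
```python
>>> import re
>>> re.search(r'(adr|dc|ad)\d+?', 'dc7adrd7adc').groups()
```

('dc',)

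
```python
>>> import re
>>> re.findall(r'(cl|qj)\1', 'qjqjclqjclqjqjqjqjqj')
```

`\1` is not a pattern — it's the concrete string captured by group 1, re-applied verbatim.
`findall` collects group 1 from each match (3 total).

['qj', 'qj', 'qj']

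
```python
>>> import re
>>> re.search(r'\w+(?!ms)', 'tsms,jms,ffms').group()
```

`(?!…)`/`(?<!…)` only lets a position through if the neighbouring text does NOT match; no characters are consumed.
`search` walks the string left to right and returns the first match it finds.
The match spans [0:4] → 'tsms'.

'tsms'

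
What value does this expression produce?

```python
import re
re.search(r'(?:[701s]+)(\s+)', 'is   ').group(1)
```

This matches one or more of one of [701s] (non-capturing group); then one or more of whitespace (captured).
Unlike `match`, `search` isn't anchored — it looks for the pattern anywhere in the string.
The match spans [1:5] → 's   '.
Captured: group 1 = '   '.

'   '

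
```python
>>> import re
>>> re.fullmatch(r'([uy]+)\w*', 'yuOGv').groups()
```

('yu',)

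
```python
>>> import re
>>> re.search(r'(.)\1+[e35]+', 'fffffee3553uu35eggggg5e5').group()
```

'fffffee3553'

`\1` is not a pattern — it's the concrete string captured by group 1, re-applied verbatim.
Unlike `match`, `search` isn't anchored — it looks for the pattern anywhere in the string.
The match spans [0:11] → 'fffffee3553'.
Captured: group 1 = 'f'.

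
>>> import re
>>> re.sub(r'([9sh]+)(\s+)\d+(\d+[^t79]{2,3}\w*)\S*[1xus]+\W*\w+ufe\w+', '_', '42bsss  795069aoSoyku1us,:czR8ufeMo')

The pattern matches one or more of one of [9sh] (captured); then one or more of whitespace (captured); then one or more of a digit; then one or more of a digit, then 2 to 3 of any character except [t79], then zero or more of a word character (captured); then zero or more of a non-whitespace character, then one or more of one of [1xus], then zero or more of a non-word character; then one or more of a word character, then the literal 'ufe', then one or more of a word character.
Matches: at [3:35] → 'sss  795069aoSoyku1us,:czR8ufeMo'.
Each match is replaced by '_'.

'42b_'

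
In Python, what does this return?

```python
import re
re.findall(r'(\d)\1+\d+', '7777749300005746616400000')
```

['7']

A backreference is literal: `\1` must see the identical characters the first group matched.
Because there's exactly one group, `findall` drops the full match and keeps group 1 from the one hit.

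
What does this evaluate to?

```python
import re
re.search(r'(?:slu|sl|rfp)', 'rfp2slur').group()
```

'rfp'

`re.search` scans for the first position where the pattern succeeds.
The match spans [0:3] → 'rfp'.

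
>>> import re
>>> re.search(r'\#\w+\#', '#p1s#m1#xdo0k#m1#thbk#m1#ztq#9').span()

`re.search` tries every starting position until one works.
The match spans [0:5] → '#p1s#'.

(0, 5)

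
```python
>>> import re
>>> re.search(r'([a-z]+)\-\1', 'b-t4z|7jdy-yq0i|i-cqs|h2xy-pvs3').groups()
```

('y',)

After group 1 captures some text, `\1` only succeeds where that same text appears again.
`search` walks the string left to right and returns the first match it finds.
The match spans [9:12] → 'y-y'.
Captured: group 1 = 'y'.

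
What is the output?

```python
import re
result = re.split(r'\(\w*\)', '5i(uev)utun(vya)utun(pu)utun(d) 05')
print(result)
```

['5i', 'utun', 'utun', 'utun', ' 05']

Each match becomes a cut point; 5 segments remain.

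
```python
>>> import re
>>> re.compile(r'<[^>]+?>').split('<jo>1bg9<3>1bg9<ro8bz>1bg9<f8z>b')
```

Matches to split on: at [0:4] → '<jo>'; at [8:11] → '<3>'; at [15:22] → '<ro8bz>'; at [26:31] → '<f8z>'.
`split` removes every match and returns the 5 fragments in between.

['', '1bg9', '1bg9', '1bg9', 'b']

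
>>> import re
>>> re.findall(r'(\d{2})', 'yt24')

['24']

With a single group, `findall` returns only what that group captured — 1 item.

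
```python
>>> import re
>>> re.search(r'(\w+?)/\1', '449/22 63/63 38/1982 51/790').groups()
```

`\1` is not a pattern — it's the concrete string captured by group 1, re-applied verbatim.
`re.search` tries every starting position until one works.
The match spans [7:12] → '63/63'.
Captured: group 1 = '63'.

('63',)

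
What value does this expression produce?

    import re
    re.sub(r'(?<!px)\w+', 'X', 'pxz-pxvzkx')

The negative lookaround is zero-width — it rules out positions where the adjacent text would match, without consuming anything.
Every occurrence is swapped for 'X'.

'X-X'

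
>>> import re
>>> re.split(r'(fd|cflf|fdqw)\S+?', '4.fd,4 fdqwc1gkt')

Alternation isn't longest-match — the leftmost alternative that fits at this position is chosen.
Because the pattern has a capturing group, `split` also inserts each captured text between the pieces.

['4.', 'fd', '4 ', 'fd', 'wc1gkt']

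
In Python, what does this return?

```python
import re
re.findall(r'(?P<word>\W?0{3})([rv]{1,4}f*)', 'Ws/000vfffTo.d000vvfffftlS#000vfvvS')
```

[('/000', 'vfff'), ('000', 'vvffff'), ('#000', 'vf')]

Multiple groups make `findall` return tuples — one 2-tuple for each match.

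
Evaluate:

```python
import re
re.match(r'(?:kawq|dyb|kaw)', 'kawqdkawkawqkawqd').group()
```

'kawq'

Alternation isn't longest-match — the leftmost alternative that fits at this position is chosen.
`re.match` won't scan ahead — the pattern has to work from the very first character.
The match spans [0:4] → 'kawq'.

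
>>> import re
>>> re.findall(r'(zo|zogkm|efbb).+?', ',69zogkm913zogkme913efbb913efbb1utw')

['zo', 'zo', 'efbb', 'efbb']

`|` is ordered: at each position the engine commits to the first alternative that works.
Walking the string: at [3:6] match 'zog', group 1 = 'zo'; at [11:14] match 'zog', group 1 = 'zo'; at [20:25] match 'efbb9', group 1 = 'efbb'; at [27:32] match 'efbb1', group 1 = 'efbb'.
`findall` collects group 1 from each match (4 total).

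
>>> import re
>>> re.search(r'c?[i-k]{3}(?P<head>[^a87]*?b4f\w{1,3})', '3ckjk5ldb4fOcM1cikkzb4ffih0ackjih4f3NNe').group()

'ckjk5ldb4fOcM'

Lazy quantifiers expand one character at a time until the remainder of the pattern can match.
The match spans [1:14] → 'ckjk5ldb4fOcM'.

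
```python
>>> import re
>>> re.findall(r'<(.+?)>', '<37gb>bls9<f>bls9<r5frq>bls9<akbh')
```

['37gb', 'f', 'r5frq']

With the lazy modifier that quantifier settles for the fewest repetitions that let the rest of the pattern succeed (the atoms after it are unaffected and can still be greedy).
Scanning left to right: at [0:6] match '<37gb>', group 1 = '37gb'; at [10:13] match '<f>', group 1 = 'f'; at [17:24] match '<r5frq>', group 1 = 'r5frq'.
One capturing group, so `findall` returns just the captured substring from each match — 3 in all.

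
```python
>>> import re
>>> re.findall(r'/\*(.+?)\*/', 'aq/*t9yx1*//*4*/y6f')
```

['t9yx1', '4']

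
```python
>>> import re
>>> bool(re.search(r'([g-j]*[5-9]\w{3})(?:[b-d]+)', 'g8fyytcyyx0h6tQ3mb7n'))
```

This matches zero or more of a character in [g-j], then a character in [5-9], then exactly 3 of a word character (captured); then one or more of a character in [b-d] (non-capturing group).
Here no position works, so the call returns None, and `bool(None)` is False.

False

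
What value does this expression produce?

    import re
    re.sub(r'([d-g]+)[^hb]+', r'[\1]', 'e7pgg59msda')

The pattern matches one or more of a character in [d-g] (captured); then one or more of any character except [hb].
Matches: at [0:11] → 'e7pgg59msda'.
The replacement refers to a captured group, so each match is rewritten using its own captured text.

'[e]'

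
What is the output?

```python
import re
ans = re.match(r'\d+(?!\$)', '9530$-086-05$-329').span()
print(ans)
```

`re.match` won't scan ahead — the pattern has to work from the very first character.
The match spans [0:3] → '953'.

(0, 3)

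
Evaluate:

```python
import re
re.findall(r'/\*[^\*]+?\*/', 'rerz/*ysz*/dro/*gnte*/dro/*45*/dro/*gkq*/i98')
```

['/*ysz*/', '/*gnte*/', '/*45*/', '/*gkq*/']

Matches: at [4:11] → '/*ysz*/'; at [14:22] → '/*gnte*/'; at [25:31] → '/*45*/'; at [34:41] → '/*gkq*/'.
Since nothing is captured, `findall` lists the 4 matched substrings directly.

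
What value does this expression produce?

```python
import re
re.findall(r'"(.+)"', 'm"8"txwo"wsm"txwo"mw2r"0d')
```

['8"txwo"wsm"txwo"mw2r']

Matches: at [1:23] match '"8"txwo"wsm"txwo"mw2r"', group 1 = '8"txwo"wsm"txwo"mw2r'.
Because there's exactly one group, `findall` drops the full match and keeps group 1 from the one hit.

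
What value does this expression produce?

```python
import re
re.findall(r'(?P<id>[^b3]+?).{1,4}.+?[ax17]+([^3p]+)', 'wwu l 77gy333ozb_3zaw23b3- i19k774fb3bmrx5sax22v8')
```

Lazy quantifiers expand one character at a time until the remainder of the pattern can match.
2 groups means each result is a tuple of 2 captured strings — 4 here.

[('w', 'gy'), ('o', 'w2'), ('-', '4fb'), ('m', '22v8')]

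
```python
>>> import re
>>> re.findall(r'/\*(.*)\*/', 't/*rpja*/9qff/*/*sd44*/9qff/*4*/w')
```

['rpja*/9qff/*/*sd44*/9qff/*4']

Walking the string: at [1:32] match '/*rpja*/9qff/*/*sd44*/9qff/*4*/', group 1 = 'rpja*/9qff/*/*sd44*/9qff/*4'.
`findall` collects group 1 from the one match (1 total).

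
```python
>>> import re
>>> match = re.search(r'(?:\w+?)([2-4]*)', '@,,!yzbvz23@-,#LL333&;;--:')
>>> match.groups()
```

('',)

This matches one or more of a word character (lazy) (non-capturing group); then zero or more of a character in [2-4] (captured).
Unlike `match`, `search` isn't anchored — it looks for the pattern anywhere in the string.
The match spans [4:5] → 'y'.
Captured: group 1 = ''.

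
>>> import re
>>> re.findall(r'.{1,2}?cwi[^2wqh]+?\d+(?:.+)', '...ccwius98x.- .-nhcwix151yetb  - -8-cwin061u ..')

['.ccwius98x.- .-nhcwix151yetb  - -8-cwin061u ..']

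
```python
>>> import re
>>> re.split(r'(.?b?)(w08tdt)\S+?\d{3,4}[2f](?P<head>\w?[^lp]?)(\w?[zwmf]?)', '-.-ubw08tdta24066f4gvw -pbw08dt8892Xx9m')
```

['-.-', 'ub', 'w08tdt', '4g', 'vw', ' -pbw08dt8892Xx9m']

The pattern matches optionally any character, then optionally a literal 'b' (captured); then the literal 'w08', then the literal 'tdt' (captured); then one or more of a non-whitespace character (lazy), then 3 to 4 of a digit, then one of [2f]; then optionally a word character, then optionally any character except [lp] (captured as 'head'); then optionally a word character, then optionally one of [zwmf] (captured).
Matches to split on: at [3:22] → 'ubw08tdta24066f4gvw'.
`re.split` interleaves the captured-group text with the surrounding fragments.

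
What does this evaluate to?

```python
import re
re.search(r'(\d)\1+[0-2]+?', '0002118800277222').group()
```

'0002'

A backreference is literal: `\1` must see the identical characters the first group matched.
`re.search` scans for the first position where the pattern succeeds.
The match spans [0:4] → '0002'.
Captured: group 1 = '0'.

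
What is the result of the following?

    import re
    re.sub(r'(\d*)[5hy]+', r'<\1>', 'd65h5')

'd<65>'

This matches zero or more of a digit (captured); then one or more of one of [5hy].
Each match is replaced using the text its own group 1 captured.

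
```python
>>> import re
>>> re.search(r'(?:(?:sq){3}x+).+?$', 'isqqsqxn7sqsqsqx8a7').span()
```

The match spans [9:19] → 'sqsqsqx8a7'.

(9, 19)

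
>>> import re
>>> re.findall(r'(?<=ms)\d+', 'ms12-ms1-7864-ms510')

The `(?=…)`/`(?<=…)` assertion just peeks at neighbouring text; it doesn't advance the match position.
Since nothing is captured, `findall` lists the 3 matched substrings directly.

['12', '1', '510']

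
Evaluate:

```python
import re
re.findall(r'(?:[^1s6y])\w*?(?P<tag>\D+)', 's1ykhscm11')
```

['hscm']

The pattern matches any character except [1s6y] (non-capturing group); then zero or more of a word character (lazy); then one or more of a non-digit (captured as 'tag').
Matches: at [3:8] match 'khscm', group 1 = 'hscm'.
With a single group, `findall` returns only what that group captured — 1 item.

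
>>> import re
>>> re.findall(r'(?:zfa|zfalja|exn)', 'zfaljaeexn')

The regex engine tests alternatives in the order written; an earlier branch that matches wins even if a later one would match more.
Walking the string: at [0:3] → 'zfa'; at [7:10] → 'exn'.
`findall` yields the raw match text (2 of them) because the pattern has no groups.

['zfa', 'exn']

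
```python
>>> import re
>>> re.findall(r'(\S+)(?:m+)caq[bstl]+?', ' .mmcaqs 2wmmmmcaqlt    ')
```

['.m', '2wmmm']

The pattern matches one or more of a non-whitespace character (captured); then one or more of a literal 'm' (non-capturing group); then the literal 'caq', then one or more of one of [bstl] (lazy).
Scanning left to right: at [1:8] match '.mmcaqs', group 1 = '.m'; at [9:19] match '2wmmmmcaql', group 1 = '2wmmm'.
With a single group, `findall` returns only what that group captured — 2 items.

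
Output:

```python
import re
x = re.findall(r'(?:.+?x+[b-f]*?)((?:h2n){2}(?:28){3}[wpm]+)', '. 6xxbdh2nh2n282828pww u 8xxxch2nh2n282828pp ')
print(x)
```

['h2nh2n282828pww', 'h2nh2n282828pp']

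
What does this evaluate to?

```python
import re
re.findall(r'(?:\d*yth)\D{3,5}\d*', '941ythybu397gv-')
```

['941ythybu397']

The pattern matches zero or more of a digit, then the literal 'yth' (non-capturing group); then 3 to 5 of a non-digit, then zero or more of a digit.
Scanning left to right: at [0:12] → '941ythybu397'.
No capturing groups, so `findall` returns the 1 full match string.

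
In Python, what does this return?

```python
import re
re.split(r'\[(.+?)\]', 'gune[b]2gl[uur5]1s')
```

The `?` after the quantifier makes it lazy — it takes as little as possible before letting the rest of the pattern try.
`re.split` interleaves the captured-group text with the surrounding fragments.

['gune', 'b', '2gl', 'uur5', '1s']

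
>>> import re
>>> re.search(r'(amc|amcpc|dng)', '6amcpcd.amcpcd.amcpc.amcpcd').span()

Alternation tries branches left to right and keeps the first one that lets the overall match succeed at that position.
`search` walks the string left to right and returns the first match it finds.
The match spans [1:4] → 'amc'.
Captured: group 1 = 'amc'.

(1, 4)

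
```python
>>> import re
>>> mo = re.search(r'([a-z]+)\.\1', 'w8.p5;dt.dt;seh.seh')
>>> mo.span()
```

(6, 11)

`\1` is not a pattern — it's the concrete string captured by group 1, re-applied verbatim.
Unlike `match`, `search` isn't anchored — it looks for the pattern anywhere in the string.
The match spans [6:11] → 'dt.dt'.
Captured: group 1 = 'dt'.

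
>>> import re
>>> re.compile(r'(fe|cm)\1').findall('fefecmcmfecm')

The backreference `\1` re-matches whatever the first group consumed, character for character.
Scanning left to right: at [0:4] match 'fefe', group 1 = 'fe'; at [4:8] match 'cmcm', group 1 = 'cm'.
`findall` collects group 1 from each match (2 total).

['fe', 'cm']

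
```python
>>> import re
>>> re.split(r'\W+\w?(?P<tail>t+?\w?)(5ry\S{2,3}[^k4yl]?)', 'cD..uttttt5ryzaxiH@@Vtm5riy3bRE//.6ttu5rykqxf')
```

['cD', 'ttttt', '5ryzaxi', 'H@@Vtm5riy3bRE', 'ttu', '5rykqxf', '']

`re.split` interleaves the captured-group text with the surrounding fragments.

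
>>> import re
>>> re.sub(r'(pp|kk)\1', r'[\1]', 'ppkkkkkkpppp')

A backreference is literal: `\1` must see the identical characters the first group matched.
Matches: at [2:6] → 'kkkk'; at [8:12] → 'pppp'.
Each match is replaced using the text its own group 1 captured.

'pp[kk]kk[pp]'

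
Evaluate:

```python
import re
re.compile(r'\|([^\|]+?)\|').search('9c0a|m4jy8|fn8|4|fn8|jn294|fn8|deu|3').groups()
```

`re.search` tries every starting position until one works.
The match spans [4:11] → '|m4jy8|'.
Captured: group 1 = 'm4jy8'.

('m4jy8',)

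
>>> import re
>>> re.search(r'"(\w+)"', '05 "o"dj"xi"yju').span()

The match spans [3:6] → '"o"'.

(3, 6)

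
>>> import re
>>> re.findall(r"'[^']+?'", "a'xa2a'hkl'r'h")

Scanning left to right: at [1:7] → "'xa2a'"; at [10:13] → "'r'".
No capturing groups, so `findall` returns the 2 full match strings.

["'xa2a'", "'r'"]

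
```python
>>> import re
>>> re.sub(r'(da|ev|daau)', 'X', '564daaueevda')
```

'564XaueXX'

Branches in `(...|...)` are attempted left-to-right; the first branch that allows the whole pattern to succeed is taken.
Matches: at [3:5] → 'da'; at [8:10] → 'ev'; at [10:12] → 'da'.
`sub` substitutes 'X' at each match site.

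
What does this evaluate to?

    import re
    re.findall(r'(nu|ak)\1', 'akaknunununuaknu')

['ak', 'nu', 'nu']

A backreference is literal: `\1` must see the identical characters the first group matched.
Walking the string: at [0:4] match 'akak', group 1 = 'ak'; at [4:8] match 'nunu', group 1 = 'nu'; at [8:12] match 'nunu', group 1 = 'nu'.
`findall` collects group 1 from each match (3 total).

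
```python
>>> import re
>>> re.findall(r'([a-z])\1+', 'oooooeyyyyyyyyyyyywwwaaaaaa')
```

['o', 'y', 'w', 'a']

A backreference is literal: `\1` must see the identical characters the first group matched.
Walking the string: at [0:5] match 'ooooo', group 1 = 'o'; at [6:18] match 'yyyyyyyyyyyy', group 1 = 'y'; at [18:21] match 'www', group 1 = 'w'; at [21:27] match 'aaaaaa', group 1 = 'a'.
Because there's exactly one group, `findall` drops the full match and keeps group 1 from each hit.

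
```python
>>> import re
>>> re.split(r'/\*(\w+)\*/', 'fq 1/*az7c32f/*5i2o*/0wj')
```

['fq 1/*az7c32f', '5i2o', '0wj']

With a capturing group present, the delimiter's captured portion is kept in the result list.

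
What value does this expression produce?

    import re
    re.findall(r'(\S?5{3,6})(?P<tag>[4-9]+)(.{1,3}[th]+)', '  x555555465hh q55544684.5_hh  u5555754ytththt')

The pattern matches optionally a non-whitespace character, then 3 to 6 of the literal '5' (captured); then one or more of a character in [4-9] (captured as 'tag'); then 1 to 3 of any character, then one or more of one of [th] (captured).
Walking the string: at [2:14] match 'x555555465hh', groups = ('x555555', '465', 'hh'); at [15:29] match 'q55544684.5_hh', groups = ('q555', '44684', '.5_hh'); at [31:46] match 'u5555754ytththt', groups = ('u5555', '754', 'ytththt').
With 3 capturing groups, `findall` returns a 3-tuple per match.

[('x555555', '465', 'hh'), ('q555', '44684', '.5_hh'), ('u5555', '754', 'ytththt')]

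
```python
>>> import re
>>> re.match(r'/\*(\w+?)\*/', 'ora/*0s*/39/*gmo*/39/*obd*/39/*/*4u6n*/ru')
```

None

`re.match` won't scan ahead — the pattern has to work from the very first character.
Here the pattern fails at index 0, so the call returns None.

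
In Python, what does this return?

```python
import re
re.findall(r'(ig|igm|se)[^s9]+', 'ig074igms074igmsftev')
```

Matches: at [0:8] match 'ig074igm', group 1 = 'ig'; at [12:15] match 'igm', group 1 = 'ig'.
Because there's exactly one group, `findall` drops the full match and keeps group 1 from each hit.

['ig', 'ig']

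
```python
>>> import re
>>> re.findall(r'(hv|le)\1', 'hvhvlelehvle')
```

After group 1 captures some text, `\1` only succeeds where that same text appears again.
Walking the string: at [0:4] match 'hvhv', group 1 = 'hv'; at [4:8] match 'lele', group 1 = 'le'.
Because there's exactly one group, `findall` drops the full match and keeps group 1 from each hit.

['hv', 'le']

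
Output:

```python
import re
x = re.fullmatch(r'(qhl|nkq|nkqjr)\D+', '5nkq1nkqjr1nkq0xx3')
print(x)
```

None

`fullmatch` succeeds only if the pattern covers the string from start to end.
Here the pattern can't cover the whole string, so the call returns None.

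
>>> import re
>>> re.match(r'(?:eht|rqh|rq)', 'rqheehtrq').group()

'rqh'

Alternation isn't longest-match — the leftmost alternative that fits at this position is chosen.
`re.match` won't scan ahead — the pattern has to work from the very first character.
The match spans [0:3] → 'rqh'.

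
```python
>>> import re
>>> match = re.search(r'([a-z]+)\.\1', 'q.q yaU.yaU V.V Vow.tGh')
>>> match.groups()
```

('q',)

A backreference is literal: `\1` must see the identical characters the first group matched.
`re.search` scans for the first position where the pattern succeeds.
The match spans [0:3] → 'q.q'.
Captured: group 1 = 'q'.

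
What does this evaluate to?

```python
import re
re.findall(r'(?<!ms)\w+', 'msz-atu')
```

['msz', 'atu']

The negative lookahead/lookbehind blocks any match where the forbidden context is present.
Walking the string: at [0:3] → 'msz'; at [4:7] → 'atu'.
No capturing groups, so `findall` returns the 2 full match strings.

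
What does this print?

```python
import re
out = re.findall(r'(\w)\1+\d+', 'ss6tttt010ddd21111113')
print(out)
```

`\1` has to match the exact text group 1 already captured.
Scanning left to right: at [0:3] match 'ss6', group 1 = 's'; at [3:10] match 'tttt010', group 1 = 't'; at [10:21] match 'ddd21111113', group 1 = 'd'.
Because there's exactly one group, `findall` drops the full match and keeps group 1 from each hit.

['s', 't', 'd']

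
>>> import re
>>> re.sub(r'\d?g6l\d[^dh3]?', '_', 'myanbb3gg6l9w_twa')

'myanbb3g__twa'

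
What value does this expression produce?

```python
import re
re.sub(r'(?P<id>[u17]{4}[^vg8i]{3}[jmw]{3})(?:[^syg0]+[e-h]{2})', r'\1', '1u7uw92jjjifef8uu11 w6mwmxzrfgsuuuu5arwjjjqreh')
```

Each match is replaced using the text its own group 1 captured.

'1u7uw92jjjsuuuu5arwjj'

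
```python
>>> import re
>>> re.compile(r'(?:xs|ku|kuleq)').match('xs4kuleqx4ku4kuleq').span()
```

`match` is anchored at position 0; if the pattern doesn't fit there, it returns None.
The match spans [0:2] → 'xs'.

(0, 2)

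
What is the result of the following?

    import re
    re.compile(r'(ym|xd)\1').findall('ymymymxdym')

['ym']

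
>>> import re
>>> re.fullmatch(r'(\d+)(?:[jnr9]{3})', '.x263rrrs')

`fullmatch` succeeds only if the pattern covers the string from start to end.
Here the string isn't matched end-to-end, so the call returns None.

None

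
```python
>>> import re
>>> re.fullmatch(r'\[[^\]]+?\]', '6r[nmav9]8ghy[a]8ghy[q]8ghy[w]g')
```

None

`fullmatch` succeeds only if the pattern covers the string from start to end.
Here the pattern can't cover the whole string, so the call returns None.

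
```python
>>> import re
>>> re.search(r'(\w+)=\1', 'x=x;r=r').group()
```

'x=x'

After group 1 captures some text, `\1` only succeeds where that same text appears again.
`re.search` scans for the first position where the pattern succeeds.
The match spans [0:3] → 'x=x'.
Captured: group 1 = 'x'.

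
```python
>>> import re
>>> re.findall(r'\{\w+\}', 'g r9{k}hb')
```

['{k}']

No capturing groups, so `findall` returns the 1 full match string.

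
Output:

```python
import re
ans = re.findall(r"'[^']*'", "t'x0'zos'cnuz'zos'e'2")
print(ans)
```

Scanning left to right: at [1:5] → "'x0'"; at [8:14] → "'cnuz'"; at [17:20] → "'e'".
Since nothing is captured, `findall` lists the 3 matched substrings directly.

["'x0'", "'cnuz'", "'e'"]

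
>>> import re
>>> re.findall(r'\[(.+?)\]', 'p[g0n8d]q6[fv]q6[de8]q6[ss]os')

Lazy quantifiers expand one character at a time until the remainder of the pattern can match.
Because there's exactly one group, `findall` drops the full match and keeps group 1 from each hit.

['g0n8d', 'fv', 'de8', 'ss']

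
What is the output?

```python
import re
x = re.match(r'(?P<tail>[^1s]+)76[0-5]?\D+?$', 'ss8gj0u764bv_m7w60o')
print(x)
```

None

With `match`, the pattern is implicitly anchored at the beginning.
Here the string doesn't start with a match, so the call returns None.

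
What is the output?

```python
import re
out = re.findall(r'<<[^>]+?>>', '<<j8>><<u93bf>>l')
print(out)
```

['<<j8>>', '<<u93bf>>']

Walking the string: at [0:6] → '<<j8>>'; at [6:15] → '<<u93bf>>'.
`findall` yields the raw match text (2 of them) because the pattern has no groups.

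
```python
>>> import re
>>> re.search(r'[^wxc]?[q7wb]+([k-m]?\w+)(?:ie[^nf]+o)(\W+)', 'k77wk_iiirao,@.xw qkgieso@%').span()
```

(17, 27)

Pattern: optionally any character except [wxc], then one or more of one of [q7wb]; then optionally a character in [k-m], then one or more of a word character (captured); then the literal 'ie', then one or more of any character except [nf], then the literal 'o' (non-capturing group); then one or more of a non-word character (captured).
`re.search` tries every starting position until one works.
The match spans [17:27] → ' qkgieso@%'.
Captured: group 1 = 'kg', group 2 = '@%'.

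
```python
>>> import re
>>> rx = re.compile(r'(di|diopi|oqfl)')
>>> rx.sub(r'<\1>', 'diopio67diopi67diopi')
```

'<di>opio67<di>opi67<di>opi'

Alternation tries branches left to right and keeps the first one that lets the overall match succeed at that position.
The replacement refers to a captured group, so each match is rewritten using its own captured text.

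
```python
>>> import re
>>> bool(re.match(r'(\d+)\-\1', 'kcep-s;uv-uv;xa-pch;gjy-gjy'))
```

False

`match` is anchored at position 0; if the pattern doesn't fit there, it returns None.
Here the string doesn't start with a match, so the call returns None, and `bool(None)` is False.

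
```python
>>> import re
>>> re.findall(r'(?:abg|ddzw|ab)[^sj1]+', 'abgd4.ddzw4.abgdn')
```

['abgd4.ddzw4.abgdn']

With no groups in the pattern, `findall` gives back each whole match — 1 here.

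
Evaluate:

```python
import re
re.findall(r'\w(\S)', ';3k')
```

['k']

Pattern: a word character; then a non-whitespace character (captured).
With a single group, `findall` returns only what that group captured — 1 item.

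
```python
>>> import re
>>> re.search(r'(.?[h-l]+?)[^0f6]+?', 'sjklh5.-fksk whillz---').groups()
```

('sj',)

The pattern matches optionally any character, then one or more of a character in [h-l] (lazy) (captured); then one or more of any character except [0f6] (lazy).
Because the quantifier is non-greedy, it stops expanding at the earliest point where the rest of the pattern can succeed.
Unlike `match`, `search` isn't anchored — it looks for the pattern anywhere in the string.
The match spans [0:3] → 'sjk'.
Captured: group 1 = 'sj'.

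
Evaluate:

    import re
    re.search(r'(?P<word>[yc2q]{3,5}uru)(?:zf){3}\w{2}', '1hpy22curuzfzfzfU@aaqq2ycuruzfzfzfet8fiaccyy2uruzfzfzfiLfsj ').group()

'qq2ycuruzfzfzfet'

The match spans [20:36] → 'qq2ycuruzfzfzfet'.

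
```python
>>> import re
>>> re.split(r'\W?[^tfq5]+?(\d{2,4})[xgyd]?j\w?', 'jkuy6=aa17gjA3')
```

Pattern: optionally a non-word character, then one or more of any character except [tfq5] (lazy); then 2 to 4 of a digit (captured); then optionally one of [xgyd], then the literal 'j', then optionally a word character.
Matches to split on: at [0:13] → 'jkuy6=aa17gjA'.
`re.split` interleaves the captured-group text with the surrounding fragments.

['', '17', '3']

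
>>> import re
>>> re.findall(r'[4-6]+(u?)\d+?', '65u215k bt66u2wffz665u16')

['u', 'u', 'u']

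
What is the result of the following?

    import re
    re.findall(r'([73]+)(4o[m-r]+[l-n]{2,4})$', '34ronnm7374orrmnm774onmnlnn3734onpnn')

[('373', '4onpnn')]

This matches one or more of one of [73] (captured); then the literal '4o', then one or more of a character in [m-r], then 2 to 4 of a character in [l-n] (captured); then anchored at the end.
Matches: at [27:36] match '3734onpnn', groups = ('373', '4onpnn').
2 groups means the one result is a tuple of 2 captured strings — 1 here.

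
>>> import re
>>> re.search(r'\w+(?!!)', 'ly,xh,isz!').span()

(0, 2)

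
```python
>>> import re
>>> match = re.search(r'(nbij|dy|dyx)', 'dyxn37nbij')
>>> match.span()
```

(0, 2)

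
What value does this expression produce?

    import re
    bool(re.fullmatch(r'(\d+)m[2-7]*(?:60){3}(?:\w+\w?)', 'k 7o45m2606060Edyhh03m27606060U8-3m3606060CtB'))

False

For `fullmatch`, every character of the input must be accounted for by the pattern.
Here the string isn't matched end-to-end, so the call returns None, and `bool(None)` is False.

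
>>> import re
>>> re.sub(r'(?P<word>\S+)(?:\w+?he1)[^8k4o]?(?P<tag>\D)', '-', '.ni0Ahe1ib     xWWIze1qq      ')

'-     xWWIze1qq      '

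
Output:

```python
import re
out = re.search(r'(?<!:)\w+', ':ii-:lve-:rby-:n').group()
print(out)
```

`(?!…)`/`(?<!…)` only lets a position through if the neighbouring text does NOT match; no characters are consumed.
The match spans [2:3] → 'i'.

i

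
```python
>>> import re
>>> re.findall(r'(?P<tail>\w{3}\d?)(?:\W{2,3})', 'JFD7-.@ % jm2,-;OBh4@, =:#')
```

This matches exactly 3 of a word character, then optionally a digit (captured as 'tail'); then 2 to 3 of a non-word character (non-capturing group).
With a single group, `findall` returns only what that group captured — 3 items.

['JFD7', 'jm2', 'OBh4']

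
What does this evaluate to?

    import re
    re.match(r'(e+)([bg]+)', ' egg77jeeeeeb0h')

Pattern: one or more of a literal 'e' (captured); then one or more of one of [bg] (captured).
`re.match` only tries the pattern at the start of the string.
Here the string doesn't start with a match, so the call returns None.

None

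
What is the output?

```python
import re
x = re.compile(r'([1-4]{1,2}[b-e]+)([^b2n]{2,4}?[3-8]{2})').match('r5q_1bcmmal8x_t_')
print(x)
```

`match` is anchored at position 0; if the pattern doesn't fit there, it returns None.
Here the string doesn't start with a match, so the call returns None.

None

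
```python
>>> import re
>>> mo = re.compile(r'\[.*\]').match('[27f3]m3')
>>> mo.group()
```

`match` is anchored at position 0; if the pattern doesn't fit there, it returns None.
The match spans [0:6] → '[27f3]'.

'[27f3]'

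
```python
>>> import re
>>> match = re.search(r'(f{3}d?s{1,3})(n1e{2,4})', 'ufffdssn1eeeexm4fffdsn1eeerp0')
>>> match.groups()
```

Pattern: exactly 3 of the literal 'f', then optionally the literal 'd', then 1 to 3 of the literal 's' (captured); then the literal 'n1', then 2 to 4 of a literal 'e' (captured).
`re.search` tries every starting position until one works.
The match spans [1:13] → 'fffdssn1eeee'.
Captured: group 1 = 'fffdss', group 2 = 'n1eeee'.

('fffdss', 'n1eeee')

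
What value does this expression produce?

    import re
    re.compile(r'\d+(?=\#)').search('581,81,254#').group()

'254'

The `(?=…)`/`(?<=…)` assertion just peeks at neighbouring text; it doesn't advance the match position.
The match spans [7:10] → '254'.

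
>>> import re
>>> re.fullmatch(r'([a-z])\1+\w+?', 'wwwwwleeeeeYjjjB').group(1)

`\1` is not a pattern — it's the concrete string captured by group 1, re-applied verbatim.
`re.fullmatch` requires the pattern to consume the entire string.
The match spans [0:16] → 'wwwwwleeeeeYjjjB'.
Captured: group 1 = 'w'.

'w'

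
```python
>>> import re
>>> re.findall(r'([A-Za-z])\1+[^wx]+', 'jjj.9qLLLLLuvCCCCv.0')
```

['j']

A backreference is literal: `\1` must see the identical characters the first group matched.
Walking the string: at [0:20] match 'jjj.9qLLLLLuvCCCCv.0', group 1 = 'j'.
`findall` collects group 1 from the one match (1 total).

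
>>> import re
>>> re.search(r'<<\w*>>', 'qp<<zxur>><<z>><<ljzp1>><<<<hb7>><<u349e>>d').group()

Unlike `match`, `search` isn't anchored — it looks for the pattern anywhere in the string.
The match spans [2:10] → '<<zxur>>'.

'<<zxur>>'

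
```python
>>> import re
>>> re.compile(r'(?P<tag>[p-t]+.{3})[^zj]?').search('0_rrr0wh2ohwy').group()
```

Pattern: one or more of a character in [p-t], then exactly 3 of any character (captured as 'tag'); then optionally any character except [zj].
The match spans [2:9] → 'rrr0wh2'.

'rrr0wh2'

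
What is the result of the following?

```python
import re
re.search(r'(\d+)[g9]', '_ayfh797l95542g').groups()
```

('7',)

The match spans [5:7] → '79'.
Captured: group 1 = '7'.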